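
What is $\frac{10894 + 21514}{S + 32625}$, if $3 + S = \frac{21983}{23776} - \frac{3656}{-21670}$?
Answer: $\frac{8348720807680}{8404131629453} \approx 0.99341$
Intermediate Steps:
$S = - \frac{491190547}{257612960}$ ($S = -3 + \left(\frac{21983}{23776} - \frac{3656}{-21670}\right) = -3 + \left(21983 \cdot \frac{1}{23776} - - \frac{1828}{10835}\right) = -3 + \left(\frac{21983}{23776} + \frac{1828}{10835}\right) = -3 + \frac{281648333}{257612960} = - \frac{491190547}{257612960} \approx -1.9067$)
$\frac{10894 + 21514}{S + 32625} = \frac{10894 + 21514}{- \frac{491190547}{257612960} + 32625} = \frac{32408}{\frac{8404131629453}{257612960}} = 32408 \cdot \frac{257612960}{8404131629453} = \frac{8348720807680}{8404131629453}$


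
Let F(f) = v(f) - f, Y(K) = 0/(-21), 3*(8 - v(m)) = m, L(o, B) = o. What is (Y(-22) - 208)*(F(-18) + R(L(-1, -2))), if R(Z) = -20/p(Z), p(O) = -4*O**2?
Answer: -7696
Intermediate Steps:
R(Z) = 5/Z**2 (R(Z) = -20*(-1/(4*Z**2)) = -(-5)/Z**2 = 5/Z**2)
v(m) = 8 - m/3
Y(K) = 0 (Y(K) = 0*(-1/21) = 0)
F(f) = 8 - 4*f/3 (F(f) = (8 - f/3) - f = 8 - 4*f/3)
(Y(-22) - 208)*(F(-18) + R(L(-1, -2))) = (0 - 208)*((8 - 4/3*(-18)) + 5/(-1)**2) = -208*((8 + 24) + 5*1) = -208*(32 + 5) = -208*37 = -7696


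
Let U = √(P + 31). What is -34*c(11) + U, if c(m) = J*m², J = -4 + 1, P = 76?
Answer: 12342 + √107 ≈ 12352.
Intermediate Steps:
J = -3
c(m) = -3*m²
U = √107 (U = √(76 + 31) = √107 ≈ 10.344)
-34*c(11) + U = -(-102)*11² + √107 = -(-102)*121 + √107 = -34*(-363) + √107 = 12342 + √107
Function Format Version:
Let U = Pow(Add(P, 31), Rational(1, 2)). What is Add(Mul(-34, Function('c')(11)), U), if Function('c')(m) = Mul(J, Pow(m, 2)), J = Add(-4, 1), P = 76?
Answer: Add(12342, Pow(107, Rational(1, 2))) ≈ 12352.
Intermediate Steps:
J = -3
Function('c')(m) = Mul(-3, Pow(m, 2))
U = Pow(107, Rational(1, 2)) (U = Pow(Add(76, 31), Rational(1, 2)) = Pow(107, Rational(1, 2)) ≈ 10.344)
Add(Mul(-34, Function('c')(11)), U) = Add(Mul(-34, Mul(-3, Pow(11, 2))), Pow(107, Rational(1, 2))) = Add(Mul(-34, Mul(-3, 121)), Pow(107, Rational(1, 2))) = Add(Mul(-34, -363), Pow(107, Rational(1, 2))) = Add(12342, Pow(107, Rational(1, 2)))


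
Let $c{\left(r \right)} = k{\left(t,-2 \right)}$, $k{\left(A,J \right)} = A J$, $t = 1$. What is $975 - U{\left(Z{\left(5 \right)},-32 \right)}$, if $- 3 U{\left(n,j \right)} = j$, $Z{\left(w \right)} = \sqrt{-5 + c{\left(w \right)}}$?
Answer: $\frac{2893}{3} \approx 964.33$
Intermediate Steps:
$c{\left(r \right)} = -2$ ($c{\left(r \right)} = 1 \left(-2\right) = -2$)
$Z{\left(w \right)} = i \sqrt{7}$ ($Z{\left(w \right)} = \sqrt{-5 - 2} = \sqrt{-7} = i \sqrt{7}$)
$U{\left(n,j \right)} = - \frac{j}{3}$
$975 - U{\left(Z{\left(5 \right)},-32 \right)} = 975 - \left(- \frac{1}{3}\right) \left(-32\right) = 975 - \frac{32}{3} = \frac{2893}{3}$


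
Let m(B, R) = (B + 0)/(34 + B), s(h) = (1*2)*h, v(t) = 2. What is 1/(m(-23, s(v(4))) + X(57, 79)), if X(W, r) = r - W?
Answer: 11/219 ≈ 0.050228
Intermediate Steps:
s(h) = 2*h
m(B, R) = B/(34 + B)
1/(m(-23, s(v(4))) + X(57, 79)) = 1/(-23/(34 - 23) + (79 - 1*57)) = 1/(-23/11 + (79 - 57)) = 1/(-23*1/11 + 22) = 1/(-23/11 + 22) = 1/(219/11) = 11/219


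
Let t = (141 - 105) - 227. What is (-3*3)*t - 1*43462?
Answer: -41743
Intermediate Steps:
t = -191 (t = 36 - 227 = -191)
(-3*3)*t - 1*43462 = -3*3*(-191) - 1*43462 = -9*(-191) - 43462 = 1719 - 43462 = -41743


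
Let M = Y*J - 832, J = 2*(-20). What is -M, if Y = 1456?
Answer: 59072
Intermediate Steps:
J = -40
M = -59072 (M = 1456*(-40) - 832 = -58240 - 832 = -59072)
-M = -1*(-59072) = 59072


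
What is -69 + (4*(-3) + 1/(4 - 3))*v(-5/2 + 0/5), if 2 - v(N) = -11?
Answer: -212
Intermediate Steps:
v(N) = 13 (v(N) = 2 - 1*(-11) = 2 + 11 = 13)
-69 + (4*(-3) + 1/(4 - 3))*v(-5/2 + 0/5) = -69 + (4*(-3) + 1/(4 - 3))*13 = -69 + (-12 + 1/1)*13 = -69 + (-12 + 1)*13 = -69 - 11*13 = -69 - 143 = -212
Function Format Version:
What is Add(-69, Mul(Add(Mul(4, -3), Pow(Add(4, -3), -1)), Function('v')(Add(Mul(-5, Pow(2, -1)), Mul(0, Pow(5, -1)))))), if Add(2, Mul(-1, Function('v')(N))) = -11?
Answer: -212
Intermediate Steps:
Function('v')(N) = 13 (Function('v')(N) = Add(2, Mul(-1, -11)) = Add(2, 11) = 13)
Add(-69, Mul(Add(Mul(4, -3), Pow(Add(4, -3), -1)), Function('v')(Add(Mul(-5, Pow(2, -1)), Mul(0, Pow(5, -1)))))) = Add(-69, Mul(Add(Mul(4, -3), Pow(Add(4, -3), -1)), 13)) = Add(-69, Mul(Add(-12, Pow(1, -1)), 13)) = Add(-69, Mul(Add(-12, 1), 13)) = Add(-69, Mul(-11, 13)) = Add(-69, -143) = -212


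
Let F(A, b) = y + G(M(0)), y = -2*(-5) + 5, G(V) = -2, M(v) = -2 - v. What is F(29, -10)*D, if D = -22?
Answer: -286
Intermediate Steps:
y = 15 (y = 10 + 5 = 15)
F(A, b) = 13 (F(A, b) = 15 - 2 = 13)
F(29, -10)*D = 13*(-22) = -286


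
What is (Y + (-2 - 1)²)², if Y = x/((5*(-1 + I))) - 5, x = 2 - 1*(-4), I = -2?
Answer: 324/25 ≈ 12.960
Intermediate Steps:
x = 6 (x = 2 + 4 = 6)
Y = -27/5 (Y = 6/((5*(-1 - 2))) - 5 = 6/((5*(-3))) - 5 = 6/(-15) - 5 = 6*(-1/15) - 5 = -⅖ - 5 = -27/5 ≈ -5.4000)
(Y + (-2 - 1)²)² = (-27/5 + (-2 - 1)²)² = (-27/5 + (-3)²)² = (-27/5 + 9)² = (18/5)² = 324/25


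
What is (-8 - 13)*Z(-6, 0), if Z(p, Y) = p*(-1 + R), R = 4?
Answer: 378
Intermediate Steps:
Z(p, Y) = 3*p (Z(p, Y) = p*(-1 + 4) = p*3 = 3*p)
(-8 - 13)*Z(-6, 0) = (-8 - 13)*(3*(-6)) = -21*(-18) = 378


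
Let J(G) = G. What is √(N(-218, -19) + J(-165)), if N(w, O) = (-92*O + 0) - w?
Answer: √1801 ≈ 42.438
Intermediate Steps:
N(w, O) = -w - 92*O (N(w, O) = -92*O - w = -w - 92*O)
√(N(-218, -19) + J(-165)) = √((-1*(-218) - 92*(-19)) - 165) = √((218 + 1748) - 165) = √(1966 - 165) = √1801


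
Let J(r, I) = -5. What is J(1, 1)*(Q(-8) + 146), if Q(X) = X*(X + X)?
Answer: -1370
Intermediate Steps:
Q(X) = 2*X**2 (Q(X) = X*(2*X) = 2*X**2)
J(1, 1)*(Q(-8) + 146) = -5*(2*(-8)**2 + 146) = -5*(2*64 + 146) = -5*(128 + 146) = -5*274 = -1370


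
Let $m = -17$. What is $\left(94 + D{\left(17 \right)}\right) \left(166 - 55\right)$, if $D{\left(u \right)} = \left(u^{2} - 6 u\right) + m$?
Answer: $29304$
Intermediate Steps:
$D{\left(u \right)} = -17 + u^{2} - 6 u$ ($D{\left(u \right)} = \left(u^{2} - 6 u\right) - 17 = -17 + u^{2} - 6 u$)
$\left(94 + D{\left(17 \right)}\right) \left(166 - 55\right) = \left(94 - \left(119 - 289\right)\right) \left(166 - 55\right) = \left(94 - -170\right) 111 = \left(94 + 170\right) 111 = 264 \cdot 111 = 29304$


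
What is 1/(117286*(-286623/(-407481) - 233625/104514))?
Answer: -2365970513/425107227667681 ≈ -5.5656e-6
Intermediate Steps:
1/(117286*(-286623/(-407481) - 233625/104514)) = 1/(117286*(-286623*(-1/407481) - 233625*1/104514)) = 1/(117286*(95541/135827 - 77875/34838)) = 1/(117286*(-7249070267/4731941026)) = (1/117286)*(-4731941026/7249070267) = -2365970513/425107227667681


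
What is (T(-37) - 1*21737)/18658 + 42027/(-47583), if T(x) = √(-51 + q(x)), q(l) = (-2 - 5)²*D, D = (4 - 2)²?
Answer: -606150479/295934538 + √145/18658 ≈ -2.0476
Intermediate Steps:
D = 4 (D = 2² = 4)
q(l) = 196 (q(l) = (-2 - 5)²*4 = (-7)²*4 = 49*4 = 196)
T(x) = √145 (T(x) = √(-51 + 196) = √145)
(T(-37) - 1*21737)/18658 + 42027/(-47583) = (√145 - 1*21737)/18658 + 42027/(-47583) = (√145 - 21737)*(1/18658) + 42027*(-1/47583) = (-21737 + √145)*(1/18658) - 14009/15861 = (-21737/18658 + √145/18658) - 14009/15861 = -606150479/295934538 + √145/18658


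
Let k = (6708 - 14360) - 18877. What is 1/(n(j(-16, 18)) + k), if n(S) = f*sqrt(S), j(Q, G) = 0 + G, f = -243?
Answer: -8843/234241653 + 81*sqrt(2)/78080551 ≈ -3.6285e-5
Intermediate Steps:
j(Q, G) = G
k = -26529 (k = -7652 - 18877 = -26529)
n(S) = -243*sqrt(S)
1/(n(j(-16, 18)) + k) = 1/(-729*sqrt(2) - 26529) = 1/(-26529 - 729*sqrt(2))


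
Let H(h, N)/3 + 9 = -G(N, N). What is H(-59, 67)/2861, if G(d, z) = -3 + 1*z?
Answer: -219/2861 ≈ -0.076547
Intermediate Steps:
G(d, z) = -3 + z
H(h, N) = -18 - 3*N (H(h, N) = -27 + 3*(-(-3 + N)) = -27 + 3*(3 - N) = -27 + (9 - 3*N) = -18 - 3*N)
H(-59, 67)/2861 = (-18 - 3*67)/2861 = (-18 - 201)*(1/2861) = -219*1/2861 = -219/2861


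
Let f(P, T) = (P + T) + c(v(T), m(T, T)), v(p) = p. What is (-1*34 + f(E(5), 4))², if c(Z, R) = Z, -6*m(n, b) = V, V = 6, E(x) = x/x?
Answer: 625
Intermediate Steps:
E(x) = 1
m(n, b) = -1 (m(n, b) = -⅙*6 = -1)
f(P, T) = P + 2*T (f(P, T) = (P + T) + T = P + 2*T)
(-1*34 + f(E(5), 4))² = (-1*34 + (1 + 2*4))² = (-34 + (1 + 8))² = (-34 + 9)² = (-25)² = 625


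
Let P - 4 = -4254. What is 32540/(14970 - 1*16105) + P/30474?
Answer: -99644771/3458799 ≈ -28.809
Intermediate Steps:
P = -4250 (P = 4 - 4254 = -4250)
32540/(14970 - 1*16105) + P/30474 = 32540/(14970 - 1*16105) - 4250/30474 = 32540/(14970 - 16105) - 4250*1/30474 = 32540/(-1135) - 2125/15237 = 32540*(-1/1135) - 2125/15237 = -6508/227 - 2125/15237 = -99644771/3458799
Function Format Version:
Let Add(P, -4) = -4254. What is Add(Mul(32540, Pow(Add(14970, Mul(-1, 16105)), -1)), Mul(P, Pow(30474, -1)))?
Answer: Rational(-99644771, 3458799) ≈ -28.809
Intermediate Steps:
P = -4250 (P = Add(4, -4254) = -4250)
Add(Mul(32540, Pow(Add(14970, Mul(-1, 16105)), -1)), Mul(P, Pow(30474, -1))) = Add(Mul(32540, Pow(Add(14970, Mul(-1, 16105)), -1)), Mul(-4250, Pow(30474, -1))) = Add(Mul(32540, Pow(Add(14970, -16105), -1)), Mul(-4250, Rational(1, 30474))) = Add(Mul(32540, Pow(-1135, -1)), Rational(-2125, 15237)) = Add(Mul(32540, Rational(-1, 1135)), Rational(-2125, 15237)) = Add(Rational(-6508, 227), Rational(-2125, 15237)) = Rational(-99644771, 3458799)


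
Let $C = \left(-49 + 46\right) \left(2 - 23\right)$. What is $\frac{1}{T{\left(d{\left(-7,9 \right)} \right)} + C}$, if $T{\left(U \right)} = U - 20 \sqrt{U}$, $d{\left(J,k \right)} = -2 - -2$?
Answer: $\frac{1}{63} \approx 0.015873$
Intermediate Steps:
$d{\left(J,k \right)} = 0$ ($d{\left(J,k \right)} = -2 + 2 = 0$)
$T{\left(U \right)} = U - 20 \sqrt{U}$
$C = 63$ ($C = \left(-3\right) \left(-21\right) = 63$)
$\frac{1}{T{\left(d{\left(-7,9 \right)} \right)} + C} = \frac{1}{\left(0 - 20 \sqrt{0}\right) + 63} = \frac{1}{\left(0 - 0\right) + 63} = \frac{1}{\left(0 + 0\right) + 63} = \frac{1}{0 + 63} = \frac{1}{63}$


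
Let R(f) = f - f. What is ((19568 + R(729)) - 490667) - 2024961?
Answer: -2496060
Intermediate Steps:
R(f) = 0
((19568 + R(729)) - 490667) - 2024961 = ((19568 + 0) - 490667) - 2024961 = (19568 - 490667) - 2024961 = -471099 - 2024961 = -2496060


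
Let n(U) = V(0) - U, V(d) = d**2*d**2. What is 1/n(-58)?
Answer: 1/58 ≈ 0.017241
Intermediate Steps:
V(d) = d**4
n(U) = -U (n(U) = 0**4 - U = 0 - U = -U)
1/n(-58) = 1/(-1*(-58)) = 1/58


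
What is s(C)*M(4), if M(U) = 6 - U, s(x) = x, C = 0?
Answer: 0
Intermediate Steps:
s(C)*M(4) = 0*(6 - 1*4) = 0*(6 - 4) = 0*2 = 0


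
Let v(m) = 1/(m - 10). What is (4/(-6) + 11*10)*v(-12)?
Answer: -164/33 ≈ -4.9697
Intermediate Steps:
v(m) = 1/(-10 + m)
(4/(-6) + 11*10)*v(-12) = (4/(-6) + 11*10)/(-10 - 12) = (4*(-⅙) + 110)/(-22) = (-⅔ + 110)*(-1/22) = (328/3)*(-1/22) = -164/33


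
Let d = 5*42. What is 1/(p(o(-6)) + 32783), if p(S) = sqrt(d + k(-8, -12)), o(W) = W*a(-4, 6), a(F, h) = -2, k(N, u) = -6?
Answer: 32783/1074724885 - 2*sqrt(51)/1074724885 ≈ 3.0490e-5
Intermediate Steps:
d = 210
o(W) = -2*W (o(W) = W*(-2) = -2*W)
p(S) = 2*sqrt(51) (p(S) = sqrt(210 - 6) = sqrt(204) = 2*sqrt(51))
1/(p(o(-6)) + 32783) = 1/(2*sqrt(51) + 32783) = 1/(32783 + 2*sqrt(51))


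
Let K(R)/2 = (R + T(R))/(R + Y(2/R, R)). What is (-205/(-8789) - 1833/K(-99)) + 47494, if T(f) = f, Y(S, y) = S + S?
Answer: 491114172403/10441332 ≈ 47036.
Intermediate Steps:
Y(S, y) = 2*S
K(R) = 4*R/(R + 4/R) (K(R) = 2*((R + R)/(R + 2*(2/R))) = 2*((2*R)/(R + 4/R)) = 2*(2*R/(R + 4/R)) = 4*R/(R + 4/R))
(-205/(-8789) - 1833/K(-99)) + 47494 = (-205/(-8789) - 1833/(4*(-99)**2/(4 + (-99)**2))) + 47494 = (-205*(-1/8789) - 1833/(4*9801/(4 + 9801))) + 47494 = (205/8789 - 1833/(4*9801/9805)) + 47494 = (205/8789 - 1833/(4*9801*(1/9805))) + 47494 = (205/8789 - 1833/39204/9805) + 47494 = (205/8789 - 1833*9805/39204) + 47494 = (205/8789 - 5990855/13068) + 47494 = -4786449605/10441332 + 47494 = 491114172403/10441332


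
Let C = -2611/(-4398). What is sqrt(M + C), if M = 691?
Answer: sqrt(13377084342)/4398 ≈ 26.298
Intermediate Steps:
C = 2611/4398 (C = -2611*(-1/4398) = 2611/4398 ≈ 0.59368)
sqrt(M + C) = sqrt(691 + 2611/4398) = sqrt(3041629/4398) = sqrt(13377084342)/4398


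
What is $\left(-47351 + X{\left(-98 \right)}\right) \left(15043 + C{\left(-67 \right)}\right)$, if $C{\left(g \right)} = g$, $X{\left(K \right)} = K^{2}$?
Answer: $-565299072$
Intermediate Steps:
$\left(-47351 + X{\left(-98 \right)}\right) \left(15043 + C{\left(-67 \right)}\right) = \left(-47351 + \left(-98\right)^{2}\right) \left(15043 - 67\right) = \left(-47351 + 9604\right) 14976 = \left(-37747\right) 14976 = -565299072$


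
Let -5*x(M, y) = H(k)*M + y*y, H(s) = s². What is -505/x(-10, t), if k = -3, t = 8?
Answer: -2525/26 ≈ -97.115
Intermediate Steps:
x(M, y) = -9*M/5 - y²/5 (x(M, y) = -((-3)²*M + y*y)/5 = -(9*M + y²)/5 = -(y² + 9*M)/5 = -9*M/5 - y²/5)
-505/x(-10, t) = -505/(-9/5*(-10) - ⅕*8²) = -505/(18 - ⅕*64) = -505/(18 - 64/5) = -505/26/5 = -505*5/26 = -2525/26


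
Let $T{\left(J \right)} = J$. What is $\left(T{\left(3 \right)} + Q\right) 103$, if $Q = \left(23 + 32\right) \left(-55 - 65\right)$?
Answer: $-679491$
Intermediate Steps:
$Q = -6600$ ($Q = 55 \left(-120\right) = -6600$)
$\left(T{\left(3 \right)} + Q\right) 103 = \left(3 - 6600\right) 103 = \left(-6597\right) 103 = -679491$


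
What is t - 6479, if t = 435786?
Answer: 429307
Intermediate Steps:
t - 6479 = 435786 - 6479 = 429307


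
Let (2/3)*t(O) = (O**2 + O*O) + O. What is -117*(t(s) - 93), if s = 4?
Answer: 4563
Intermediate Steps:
t(O) = 3*O**2 + 3*O/2 (t(O) = 3*((O**2 + O*O) + O)/2 = 3*((O**2 + O**2) + O)/2 = 3*(2*O**2 + O)/2 = 3*(O + 2*O**2)/2 = 3*O**2 + 3*O/2)
-117*(t(s) - 93) = -117*((3/2)*4*(1 + 2*4) - 93) = -117*((3/2)*4*(1 + 8) - 93) = -117*((3/2)*4*9 - 93) = -117*(54 - 93) = -117*(-39) = 4563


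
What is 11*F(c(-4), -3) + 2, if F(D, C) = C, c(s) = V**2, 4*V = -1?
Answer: -31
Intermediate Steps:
V = -1/4 (V = (1/4)*(-1) = -1/4 ≈ -0.25000)
c(s) = 1/16 (c(s) = (-1/4)**2 = 1/16)
11*F(c(-4), -3) + 2 = 11*(-3) + 2 = -33 + 2 = -31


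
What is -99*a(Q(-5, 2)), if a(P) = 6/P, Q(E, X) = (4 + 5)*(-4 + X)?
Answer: 33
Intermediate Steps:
Q(E, X) = -36 + 9*X (Q(E, X) = 9*(-4 + X) = -36 + 9*X)
-99*a(Q(-5, 2)) = -594/(-36 + 9*2) = -594/(-36 + 18) = -594/(-18) = -594*(-1)/18 = -99*(-⅓) = 33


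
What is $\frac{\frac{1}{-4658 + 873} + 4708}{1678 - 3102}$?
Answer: $- \frac{17819779}{5389840} \approx -3.3062$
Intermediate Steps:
$\frac{\frac{1}{-4658 + 873} + 4708}{1678 - 3102} = \frac{\frac{1}{-3785} + 4708}{-1424} = \left(- \frac{1}{3785} + 4708\right) \left(- \frac{1}{1424}\right) = \frac{17819779}{3785} \left(- \frac{1}{1424}\right) = - \frac{17819779}{5389840}$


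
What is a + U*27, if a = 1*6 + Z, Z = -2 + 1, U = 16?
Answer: 437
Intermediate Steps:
Z = -1
a = 5 (a = 1*6 - 1 = 6 - 1 = 5)
a + U*27 = 5 + 16*27 = 5 + 432 = 437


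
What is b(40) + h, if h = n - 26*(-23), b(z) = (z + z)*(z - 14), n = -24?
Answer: 2654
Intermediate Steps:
b(z) = 2*z*(-14 + z) (b(z) = (2*z)*(-14 + z) = 2*z*(-14 + z))
h = 574 (h = -24 - 26*(-23) = -24 + 598 = 574)
b(40) + h = 2*40*(-14 + 40) + 574 = 2*40*26 + 574 = 2080 + 574 = 2654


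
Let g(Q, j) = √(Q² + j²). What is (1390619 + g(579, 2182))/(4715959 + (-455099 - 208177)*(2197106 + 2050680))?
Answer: -1390619/2817449790977 - √5096365/2817449790977 ≈ -4.9437e-7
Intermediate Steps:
(1390619 + g(579, 2182))/(4715959 + (-455099 - 208177)*(2197106 + 2050680)) = (1390619 + √(579² + 2182²))/(4715959 + (-455099 - 208177)*(2197106 + 2050680)) = (1390619 + √(335241 + 4761124))/(4715959 - 663276*4247786) = (1390619 + √5096365)/(4715959 - 2817454506936) = (1390619 + √5096365)/(-2817449790977) = (1390619 + √5096365)*(-1/2817449790977) = -1390619/2817449790977 - √5096365/2817449790977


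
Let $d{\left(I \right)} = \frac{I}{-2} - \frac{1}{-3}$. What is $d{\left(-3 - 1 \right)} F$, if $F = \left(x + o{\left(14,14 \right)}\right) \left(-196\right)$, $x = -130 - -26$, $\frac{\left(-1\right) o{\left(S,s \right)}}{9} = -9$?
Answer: $\frac{31556}{3} \approx 10519.0$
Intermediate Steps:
$o{\left(S,s \right)} = 81$ ($o{\left(S,s \right)} = \left(-9\right) \left(-9\right) = 81$)
$x = -104$ ($x = -130 + 26 = -104$)
$d{\left(I \right)} = \frac{1}{3} - \frac{I}{2}$ ($d{\left(I \right)} = I \left(- \frac{1}{2}\right) - - \frac{1}{3} = - \frac{I}{2} + \frac{1}{3} = \frac{1}{3} - \frac{I}{2}$)
$F = 4508$ ($F = \left(-104 + 81\right) \left(-196\right) = \left(-23\right) \left(-196\right) = 4508$)
$d{\left(-3 - 1 \right)} F = \left(\frac{1}{3} - \frac{-3 - 1}{2}\right) 4508 = \left(\frac{1}{3} - -2\right) 4508 = \left(\frac{1}{3} + 2\right) 4508 = \frac{7}{3} \cdot 4508 = \frac{31556}{3}$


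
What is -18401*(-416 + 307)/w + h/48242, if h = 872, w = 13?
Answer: 48379712457/313573 ≈ 1.5429e+5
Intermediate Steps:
-18401*(-416 + 307)/w + h/48242 = -18401/(13/(-416 + 307)) + 872/48242 = -18401/(13/(-109)) + 872*(1/48242) = -18401/(13*(-1/109)) + 436/24121 = -18401/(-13/109) + 436/24121 = -18401*(-109/13) + 436/24121 = 2005709/13 + 436/24121 = 48379712457/313573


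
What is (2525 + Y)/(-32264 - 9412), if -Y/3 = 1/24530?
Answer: -61938247/1022312280 ≈ -0.060586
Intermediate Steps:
Y = -3/24530 ≈ -0.00012230
(2525 + Y)/(-32264 - 9412) = (2525 - 3/24530)/(-32264 - 9412) = (61938247/24530)/(-41676) = (61938247/24530)*(-1/41676) = -61938247/1022312280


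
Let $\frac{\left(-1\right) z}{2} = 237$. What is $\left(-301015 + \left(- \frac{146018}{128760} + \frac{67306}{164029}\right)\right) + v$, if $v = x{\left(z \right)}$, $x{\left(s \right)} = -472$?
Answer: $- \frac{3183766746531721}{10560187020} \approx -3.0149 \cdot 10^{5}$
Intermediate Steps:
$z = -474$ ($z = \left(-2\right) 237 = -474$)
$v = -472$
$\left(-301015 + \left(- \frac{146018}{128760} + \frac{67306}{164029}\right)\right) + v = \left(-301015 + \left(- \frac{146018}{128760} + \frac{67306}{164029}\right)\right) - 472 = \left(-301015 + \left(\left(-146018\right) \frac{1}{128760} + 67306 \cdot \frac{1}{164029}\right)\right) - 472 = \left(-301015 + \left(- \frac{73009}{64380} + \frac{67306}{164029}\right)\right) - 472 = \left(-301015 - \frac{7642432981}{10560187020}\right) - 472 = - \frac{3178782338258281}{10560187020} - 472 = - \frac{3183766746531721}{10560187020}$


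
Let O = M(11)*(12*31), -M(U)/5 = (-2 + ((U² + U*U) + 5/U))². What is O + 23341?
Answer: -13009782239/121 ≈ -1.0752e+8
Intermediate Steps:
M(U) = -5*(-2 + 2*U² + 5/U)² (M(U) = -5*(-2 + ((U² + U*U) + 5/U))² = -5*(-2 + ((U² + U²) + 5/U))² = -5*(-2 + (2*U² + 5/U))² = -5*(-2 + 2*U² + 5/U)²)
O = -13012606500/121 (O = (-5*(5 - 2*11 + 2*11³)²/11²)*(12*31) = -5*1/121*(5 - 22 + 2*1331)²*372 = -5*1/121*(5 - 22 + 2662)²*372 = -5*1/121*2645²*372 = -5*1/121*6996025*372 = -34980125/121*372 = -13012606500/121 ≈ -1.0754e+8)
O + 23341 = -13012606500/121 + 23341 = -13009782239/121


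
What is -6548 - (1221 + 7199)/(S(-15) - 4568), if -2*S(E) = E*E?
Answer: -61278988/9361 ≈ -6546.2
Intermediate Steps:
S(E) = -E²/2 (S(E) = -E*E/2 = -E²/2)
-6548 - (1221 + 7199)/(S(-15) - 4568) = -6548 - (1221 + 7199)/(-½*(-15)² - 4568) = -6548 - 8420/(-½*225 - 4568) = -6548 - 8420/(-225/2 - 4568) = -6548 - 8420/(-9361/2) = -6548 - 8420*(-2)/9361 = -6548 - 1*(-16840/9361) = -6548 + 16840/9361 = -61278988/9361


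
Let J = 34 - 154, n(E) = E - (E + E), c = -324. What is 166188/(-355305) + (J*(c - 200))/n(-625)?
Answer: 296502812/2960875 ≈ 100.14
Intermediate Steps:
n(E) = -E (n(E) = E - 2*E = -E)
J = -120
166188/(-355305) + (J*(c - 200))/n(-625) = 166188/(-355305) + (-120*(-324 - 200))/((-1*(-625))) = 166188*(-1/355305) - 120*(-524)/625 = -55396/118435 + 62880*(1/625) = -55396/118435 + 12576/125 = 296502812/2960875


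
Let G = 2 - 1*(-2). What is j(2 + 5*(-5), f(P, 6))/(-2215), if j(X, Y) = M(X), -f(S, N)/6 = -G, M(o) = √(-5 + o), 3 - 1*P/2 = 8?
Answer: -2*I*√7/2215 ≈ -0.0023889*I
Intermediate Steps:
P = -10 (P = 6 - 2*8 = 6 - 16 = -10)
G = 4 (G = 2 + 2 = 4)
f(S, N) = 24 (f(S, N) = -(-6)*4 = -6*(-4) = 24)
j(X, Y) = √(-5 + X)
j(2 + 5*(-5), f(P, 6))/(-2215) = √(-5 + (2 + 5*(-5)))/(-2215) = √(-5 + (2 - 25))*(-1/2215) = √(-5 - 23)*(-1/2215) = √(-28)*(-1/2215) = (2*I*√7)*(-1/2215) = -2*I*√7/2215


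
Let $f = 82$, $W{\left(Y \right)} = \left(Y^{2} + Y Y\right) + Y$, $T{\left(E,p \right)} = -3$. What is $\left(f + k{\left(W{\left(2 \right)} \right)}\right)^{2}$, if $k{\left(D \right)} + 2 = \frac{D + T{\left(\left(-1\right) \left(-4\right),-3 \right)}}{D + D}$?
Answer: $\frac{2582449}{400} \approx 6456.1$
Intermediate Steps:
$W{\left(Y \right)} = Y + 2 Y^{2}$ ($W{\left(Y \right)} = \left(Y^{2} + Y^{2}\right) + Y = 2 Y^{2} + Y = Y + 2 Y^{2}$)
$k{\left(D \right)} = -2 + \frac{-3 + D}{2 D}$ ($k{\left(D \right)} = -2 + \frac{D - 3}{D + D} = -2 + \frac{-3 + D}{2 D}$)
$\left(f + k{\left(W{\left(2 \right)} \right)}\right)^{2} = \left(82 + \frac{3 \left(-1 - 2 \left(1 + 2 \cdot 2\right)\right)}{2 \cdot 2 \left(1 + 2 \cdot 2\right)}\right)^{2} = \left(82 + \frac{3 \left(-1 - 2 \left(1 + 4\right)\right)}{2 \cdot 2 \left(1 + 4\right)}\right)^{2} = \left(82 + \frac{3 \left(-1 - 2 \cdot 5\right)}{2 \cdot 2 \cdot 5}\right)^{2} = \left(82 + \frac{3 \left(-1 - 10\right)}{2 \cdot 10}\right)^{2} = \left(82 + \frac{3}{2} \cdot \frac{1}{10} \left(-1 - 10\right)\right)^{2} = \left(82 + \frac{3}{2} \cdot \frac{1}{10} \left(-11\right)\right)^{2} = \left(82 - \frac{33}{20}\right)^{2} = \left(\frac{1607}{20}\right)^{2} = \frac{2582449}{400}$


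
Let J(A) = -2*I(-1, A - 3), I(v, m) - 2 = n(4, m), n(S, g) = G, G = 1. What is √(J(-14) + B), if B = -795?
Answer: 3*I*√89 ≈ 28.302*I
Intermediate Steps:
n(S, g) = 1
I(v, m) = 3 (I(v, m) = 2 + 1 = 3)
J(A) = -6 (J(A) = -2*3 = -6)
√(J(-14) + B) = √(-6 - 795) = √(-801) = 3*I*√89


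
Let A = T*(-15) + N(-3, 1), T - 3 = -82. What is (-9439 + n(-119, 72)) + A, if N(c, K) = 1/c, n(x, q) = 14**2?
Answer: -24175/3 ≈ -8058.3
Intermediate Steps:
n(x, q) = 196
T = -79 (T = 3 - 82 = -79)
A = 3554/3 (A = -79*(-15) + 1/(-3) = 1185 - 1/3 = 3554/3 ≈ 1184.7)
(-9439 + n(-119, 72)) + A = (-9439 + 196) + 3554/3 = -9243 + 3554/3 = -24175/3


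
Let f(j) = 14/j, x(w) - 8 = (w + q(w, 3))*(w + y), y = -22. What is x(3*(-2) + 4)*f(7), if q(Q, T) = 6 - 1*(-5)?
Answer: -416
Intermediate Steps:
q(Q, T) = 11 (q(Q, T) = 6 + 5 = 11)
x(w) = 8 + (-22 + w)*(11 + w) (x(w) = 8 + (w + 11)*(w - 22) = 8 + (11 + w)*(-22 + w) = 8 + (-22 + w)*(11 + w))
x(3*(-2) + 4)*f(7) = (-234 + (3*(-2) + 4)**2 - 11*(3*(-2) + 4))*(14/7) = (-234 + (-6 + 4)**2 - 11*(-6 + 4))*(14*(1/7)) = (-234 + (-2)**2 - 11*(-2))*2 = (-234 + 4 + 22)*2 = -208*2 = -416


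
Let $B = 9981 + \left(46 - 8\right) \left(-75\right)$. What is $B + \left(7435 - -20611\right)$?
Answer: $35177$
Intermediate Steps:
$B = 7131$ ($B = 9981 + 38 \left(-75\right) = 9981 - 2850 = 7131$)
$B + \left(7435 - -20611\right) = 7131 + \left(7435 - -20611\right) = 7131 + \left(7435 + 20611\right) = 7131 + 28046 = 35177$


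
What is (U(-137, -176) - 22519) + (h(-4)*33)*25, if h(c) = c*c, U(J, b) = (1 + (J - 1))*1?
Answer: -9456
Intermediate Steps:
U(J, b) = J (U(J, b) = (1 + (-1 + J))*1 = J*1 = J)
h(c) = c²
(U(-137, -176) - 22519) + (h(-4)*33)*25 = (-137 - 22519) + ((-4)²*33)*25 = -22656 + (16*33)*25 = -22656 + 528*25 = -22656 + 13200 = -9456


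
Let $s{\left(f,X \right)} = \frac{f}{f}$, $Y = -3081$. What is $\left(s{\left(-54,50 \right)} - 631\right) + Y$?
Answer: $-3711$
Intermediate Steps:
$s{\left(f,X \right)} = 1$
$\left(s{\left(-54,50 \right)} - 631\right) + Y = \left(1 - 631\right) - 3081 = -630 - 3081 = -3711$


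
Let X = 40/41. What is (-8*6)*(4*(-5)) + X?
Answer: 39400/41 ≈ 960.98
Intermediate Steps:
X = 40/41 (X = 40*(1/41) = 40/41 ≈ 0.97561)
(-8*6)*(4*(-5)) + X = (-8*6)*(4*(-5)) + 40/41 = -48*(-20) + 40/41 = 960 + 40/41 = 39400/41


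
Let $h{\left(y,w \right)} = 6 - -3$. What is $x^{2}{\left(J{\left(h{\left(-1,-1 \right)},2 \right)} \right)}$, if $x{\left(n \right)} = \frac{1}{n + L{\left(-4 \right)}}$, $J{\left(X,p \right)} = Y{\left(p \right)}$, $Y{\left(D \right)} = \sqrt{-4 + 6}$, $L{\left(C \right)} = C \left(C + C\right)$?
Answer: $\frac{1}{\left(32 + \sqrt{2}\right)^{2}} \approx 0.00089565$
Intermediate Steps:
$L{\left(C \right)} = 2 C^{2}$ ($L{\left(C \right)} = C 2 C = 2 C^{2}$)
$h{\left(y,w \right)} = 9$ ($h{\left(y,w \right)} = 6 + 3 = 9$)
$Y{\left(D \right)} = \sqrt{2}$
$J{\left(X,p \right)} = \sqrt{2}$
$x{\left(n \right)} = \frac{1}{32 + n}$ ($x{\left(n \right)} = \frac{1}{n + 2 \left(-4\right)^{2}} = \frac{1}{n + 2 \cdot 16} = \frac{1}{n + 32} = \frac{1}{32 + n}$)
$x^{2}{\left(J{\left(h{\left(-1,-1 \right)},2 \right)} \right)} = \left(\frac{1}{32 + \sqrt{2}}\right)^{2} = \frac{1}{\left(32 + \sqrt{2}\right)^{2}}$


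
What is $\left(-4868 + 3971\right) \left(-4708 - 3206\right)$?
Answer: $7098858$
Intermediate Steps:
$\left(-4868 + 3971\right) \left(-4708 - 3206\right) = \left(-897\right) \left(-7914\right) = 7098858$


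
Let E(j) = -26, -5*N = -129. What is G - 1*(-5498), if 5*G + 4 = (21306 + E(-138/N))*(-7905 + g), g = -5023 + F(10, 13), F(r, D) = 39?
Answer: -274250434/5 ≈ -5.4850e+7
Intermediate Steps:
N = 129/5 (N = -⅕*(-129) = 129/5 ≈ 25.800)
g = -4984 (g = -5023 + 39 = -4984)
G = -274277924/5 (G = -⅘ + ((21306 - 26)*(-7905 - 4984))/5 = -⅘ + (21280*(-12889))/5 = -⅘ + (⅕)*(-274277920) = -⅘ - 54855584 = -274277924/5 ≈ -5.4856e+7)
G - 1*(-5498) = -274277924/5 - 1*(-5498) = -274277924/5 + 5498 = -274250434/5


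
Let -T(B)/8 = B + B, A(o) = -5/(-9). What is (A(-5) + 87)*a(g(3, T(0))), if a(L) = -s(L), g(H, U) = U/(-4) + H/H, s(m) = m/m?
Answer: -788/9 ≈ -87.556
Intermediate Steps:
A(o) = 5/9 (A(o) = -5*(-⅑) = 5/9)
s(m) = 1
T(B) = -16*B (T(B) = -8*(B + B) = -16*B)
g(H, U) = 1 - U/4 (g(H, U) = U*(-¼) + 1 = -U/4 + 1 = 1 - U/4)
a(L) = -1 (a(L) = -1*1 = -1)
(A(-5) + 87)*a(g(3, T(0))) = (5/9 + 87)*(-1) = (788/9)*(-1) = -788/9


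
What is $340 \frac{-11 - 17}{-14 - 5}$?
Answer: $\frac{9520}{19} \approx 501.05$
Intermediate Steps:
$340 \frac{-11 - 17}{-14 - 5} = 340 \left(- \frac{28}{-19}\right) = 340 \left(\left(-28\right) \left(- \frac{1}{19}\right)\right) = 340 \cdot \frac{28}{19} = \frac{9520}{19}$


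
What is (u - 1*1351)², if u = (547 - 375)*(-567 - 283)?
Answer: 21771297601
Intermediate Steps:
u = -146200 (u = 172*(-850) = -146200)
(u - 1*1351)² = (-146200 - 1*1351)² = (-146200 - 1351)² = (-147551)² = 21771297601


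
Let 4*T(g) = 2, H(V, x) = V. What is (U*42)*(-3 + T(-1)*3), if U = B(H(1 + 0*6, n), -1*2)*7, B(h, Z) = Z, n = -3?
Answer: 882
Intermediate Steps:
T(g) = 1/2 (T(g) = (1/4)*2 = 1/2)
U = -14 (U = -1*2*7 = -2*7 = -14)
(U*42)*(-3 + T(-1)*3) = (-14*42)*(-3 + (1/2)*3) = -588*(-3 + 3/2) = -588*(-3/2) = 882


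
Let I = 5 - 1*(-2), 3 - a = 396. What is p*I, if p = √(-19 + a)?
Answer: 14*I*√103 ≈ 142.08*I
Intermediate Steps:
a = -393 (a = 3 - 1*396 = 3 - 396 = -393)
p = 2*I*√103 (p = √(-19 - 393) = √(-412) = 2*I*√103 ≈ 20.298*I)
I = 7 (I = 5 + 2 = 7)
p*I = (2*I*√103)*7 = 14*I*√103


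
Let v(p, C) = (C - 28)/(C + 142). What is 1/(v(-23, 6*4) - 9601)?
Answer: -83/796885 ≈ -0.00010416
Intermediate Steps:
v(p, C) = (-28 + C)/(142 + C)
1/(v(-23, 6*4) - 9601) = 1/((-28 + 6*4)/(142 + 6*4) - 9601) = 1/((-28 + 24)/(142 + 24) - 9601) = 1/(-4/166 - 9601) = 1/((1/166)*(-4) - 9601) = 1/(-2/83 - 9601) = 1/(-796885/83) = -83/796885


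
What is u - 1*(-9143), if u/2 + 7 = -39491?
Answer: -69853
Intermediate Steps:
u = -78996 (u = -14 + 2*(-39491) = -14 - 78982 = -78996)
u - 1*(-9143) = -78996 - 1*(-9143) = -78996 + 9143 = -69853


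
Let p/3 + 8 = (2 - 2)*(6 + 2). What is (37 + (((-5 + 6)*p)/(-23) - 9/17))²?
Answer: 215150224/152881 ≈ 1407.3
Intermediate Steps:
p = -24 (p = -24 + 3*((2 - 2)*(6 + 2)) = -24 + 3*(0*8) = -24 + 3*0 = -24 + 0 = -24)
(37 + (((-5 + 6)*p)/(-23) - 9/17))² = (37 + (((-5 + 6)*(-24))/(-23) - 9/17))² = (37 + ((1*(-24))*(-1/23) - 9*1/17))² = (37 + (-24*(-1/23) - 9/17))² = (37 + (24/23 - 9/17))² = (37 + 201/391)² = (14668/391)² = 215150224/152881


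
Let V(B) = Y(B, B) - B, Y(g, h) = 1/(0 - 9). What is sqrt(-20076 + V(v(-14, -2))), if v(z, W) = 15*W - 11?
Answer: 2*I*sqrt(45079)/3 ≈ 141.55*I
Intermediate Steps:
Y(g, h) = -1/9 (Y(g, h) = 1/(-9) = -1/9)
v(z, W) = -11 + 15*W
V(B) = -1/9 - B
sqrt(-20076 + V(v(-14, -2))) = sqrt(-20076 + (-1/9 - (-11 + 15*(-2)))) = sqrt(-20076 + (-1/9 - (-11 - 30))) = sqrt(-20076 + (-1/9 - 1*(-41))) = sqrt(-20076 + (-1/9 + 41)) = sqrt(-20076 + 368/9) = sqrt(-180316/9) = 2*I*sqrt(45079)/3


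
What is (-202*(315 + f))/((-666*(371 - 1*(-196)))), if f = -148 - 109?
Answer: 5858/188811 ≈ 0.031026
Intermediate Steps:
f = -257
(-202*(315 + f))/((-666*(371 - 1*(-196)))) = (-202*(315 - 257))/((-666*(371 - 1*(-196)))) = (-202*58)/((-666*(371 + 196))) = -11716/((-666*567)) = -11716/(-377622) = -11716*(-1/377622) = 5858/188811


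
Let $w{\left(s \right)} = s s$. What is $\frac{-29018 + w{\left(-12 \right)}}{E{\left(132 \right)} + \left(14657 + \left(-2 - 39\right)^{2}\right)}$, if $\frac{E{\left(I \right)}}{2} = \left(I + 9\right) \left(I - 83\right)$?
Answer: $- \frac{14437}{15078} \approx -0.95749$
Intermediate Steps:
$w{\left(s \right)} = s^{2}$
$E{\left(I \right)} = 2 \left(-83 + I\right) \left(9 + I\right)$ ($E{\left(I \right)} = 2 \left(I + 9\right) \left(I - 83\right) = 2 \left(9 + I\right) \left(-83 + I\right) = 2 \left(-83 + I\right) \left(9 + I\right)$)
$\frac{-29018 + w{\left(-12 \right)}}{E{\left(132 \right)} + \left(14657 + \left(-2 - 39\right)^{2}\right)} = \frac{-29018 + \left(-12\right)^{2}}{\left(-1494 - 19536 + 2 \cdot 132^{2}\right) + \left(14657 + \left(-2 - 39\right)^{2}\right)} = \frac{-29018 + 144}{\left(-1494 - 19536 + 2 \cdot 17424\right) + \left(14657 + \left(-41\right)^{2}\right)} = - \frac{28874}{\left(-1494 - 19536 + 34848\right) + \left(14657 + 1681\right)} = - \frac{28874}{13818 + 16338} = - \frac{28874}{30156} = \left(-28874\right) \frac{1}{30156} = - \frac{14437}{15078}$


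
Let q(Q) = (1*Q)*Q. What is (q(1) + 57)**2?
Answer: 3364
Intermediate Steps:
q(Q) = Q**2 (q(Q) = Q*Q = Q**2)
(q(1) + 57)**2 = (1**2 + 57)**2 = (1 + 57)**2 = 58**2 = 3364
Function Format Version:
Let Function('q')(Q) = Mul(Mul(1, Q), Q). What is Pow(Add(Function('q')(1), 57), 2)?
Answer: 3364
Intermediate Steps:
Function('q')(Q) = Pow(Q, 2) (Function('q')(Q) = Mul(Q, Q) = Pow(Q, 2))
Pow(Add(Function('q')(1), 57), 2) = Pow(Add(Pow(1, 2), 57), 2) = Pow(Add(1, 57), 2) = Pow(58, 2) = 3364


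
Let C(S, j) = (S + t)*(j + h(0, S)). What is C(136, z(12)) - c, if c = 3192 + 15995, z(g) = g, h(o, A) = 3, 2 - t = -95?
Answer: -15692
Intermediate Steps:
t = 97 (t = 2 - 1*(-95) = 2 + 95 = 97)
C(S, j) = (3 + j)*(97 + S) (C(S, j) = (S + 97)*(j + 3) = (97 + S)*(3 + j) = (3 + j)*(97 + S))
c = 19187
C(136, z(12)) - c = (291 + 3*136 + 97*12 + 136*12) - 1*19187 = (291 + 408 + 1164 + 1632) - 19187 = 3495 - 19187 = -15692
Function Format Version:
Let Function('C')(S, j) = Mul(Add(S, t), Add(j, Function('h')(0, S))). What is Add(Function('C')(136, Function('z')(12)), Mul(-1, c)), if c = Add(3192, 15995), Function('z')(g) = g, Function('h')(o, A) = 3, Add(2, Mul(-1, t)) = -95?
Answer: -15692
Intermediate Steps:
t = 97 (t = Add(2, Mul(-1, -95)) = Add(2, 95) = 97)
Function('C')(S, j) = Mul(Add(3, j), Add(97, S)) (Function('C')(S, j) = Mul(Add(S, 97), Add(j, 3)) = Mul(Add(97, S), Add(3, j)) = Mul(Add(3, j), Add(97, S)))
c = 19187
Add(Function('C')(136, Function('z')(12)), Mul(-1, c)) = Add(Add(291, Mul(3, 136), Mul(97, 12), Mul(136, 12)), Mul(-1, 19187)) = Add(Add(291, 408, 1164, 1632), -19187) = Add(3495, -19187) = -15692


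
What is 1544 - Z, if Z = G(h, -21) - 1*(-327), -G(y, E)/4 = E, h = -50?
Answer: 1133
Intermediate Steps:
G(y, E) = -4*E
Z = 411 (Z = -4*(-21) - 1*(-327) = 84 + 327 = 411)
1544 - Z = 1544 - 1*411 = 1544 - 411 = 1133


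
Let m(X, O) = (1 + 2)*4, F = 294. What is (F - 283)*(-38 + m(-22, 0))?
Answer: -286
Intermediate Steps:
m(X, O) = 12 (m(X, O) = 3*4 = 12)
(F - 283)*(-38 + m(-22, 0)) = (294 - 283)*(-38 + 12) = 11*(-26) = -286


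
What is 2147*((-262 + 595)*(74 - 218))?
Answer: -102952944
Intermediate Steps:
2147*((-262 + 595)*(74 - 218)) = 2147*(333*(-144)) = 2147*(-47952) = -102952944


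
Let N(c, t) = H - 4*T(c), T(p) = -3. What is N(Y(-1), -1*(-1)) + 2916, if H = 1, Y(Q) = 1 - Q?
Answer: 2929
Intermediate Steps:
N(c, t) = 13 (N(c, t) = 1 - 4*(-3) = 1 + 12 = 13)
N(Y(-1), -1*(-1)) + 2916 = 13 + 2916 = 2929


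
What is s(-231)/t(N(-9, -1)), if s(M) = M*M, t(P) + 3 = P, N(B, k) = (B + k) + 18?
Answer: 53361/5 ≈ 10672.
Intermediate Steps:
N(B, k) = 18 + B + k
t(P) = -3 + P
s(M) = M**2
s(-231)/t(N(-9, -1)) = (-231)**2/(-3 + (18 - 9 - 1)) = 53361/(-3 + 8) = 53361/5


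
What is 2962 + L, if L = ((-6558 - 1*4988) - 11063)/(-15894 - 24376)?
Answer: 119302349/40270 ≈ 2962.6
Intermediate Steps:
L = 22609/40270 (L = ((-6558 - 4988) - 11063)/(-40270) = (-11546 - 11063)*(-1/40270) = -22609*(-1/40270) = 22609/40270 ≈ 0.56144)
2962 + L = 2962 + 22609/40270 = 119302349/40270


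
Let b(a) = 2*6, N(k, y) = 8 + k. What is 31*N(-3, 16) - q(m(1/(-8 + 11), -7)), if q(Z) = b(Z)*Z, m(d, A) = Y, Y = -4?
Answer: 203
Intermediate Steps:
b(a) = 12
m(d, A) = -4
q(Z) = 12*Z
31*N(-3, 16) - q(m(1/(-8 + 11), -7)) = 31*(8 - 3) - 12*(-4) = 31*5 - 1*(-48) = 155 + 48 = 203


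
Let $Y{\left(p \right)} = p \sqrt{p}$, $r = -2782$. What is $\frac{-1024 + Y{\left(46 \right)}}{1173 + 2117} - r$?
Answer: $\frac{4575878}{1645} + \frac{23 \sqrt{46}}{1645} \approx 2781.8$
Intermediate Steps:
$Y{\left(p \right)} = p^{\frac{3}{2}}$
$\frac{-1024 + Y{\left(46 \right)}}{1173 + 2117} - r = \frac{-1024 + 46^{\frac{3}{2}}}{1173 + 2117} - -2782 = \frac{-1024 + 46 \sqrt{46}}{3290} + 2782 = \left(-1024 + 46 \sqrt{46}\right) \frac{1}{3290} + 2782 = \left(- \frac{512}{1645} + \frac{23 \sqrt{46}}{1645}\right) + 2782 = \frac{4575878}{1645} + \frac{23 \sqrt{46}}{1645}$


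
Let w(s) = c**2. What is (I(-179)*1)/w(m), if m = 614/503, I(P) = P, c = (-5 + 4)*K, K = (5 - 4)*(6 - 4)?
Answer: -179/4 ≈ -44.750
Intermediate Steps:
K = 2 (K = 1*2 = 2)
c = -2 (c = (-5 + 4)*2 = -1*2 = -2)
m = 614/503 (m = 614*(1/503) = 614/503 ≈ 1.2207)
w(s) = 4 (w(s) = (-2)**2 = 4)
(I(-179)*1)/w(m) = -179*1/4 = -179/4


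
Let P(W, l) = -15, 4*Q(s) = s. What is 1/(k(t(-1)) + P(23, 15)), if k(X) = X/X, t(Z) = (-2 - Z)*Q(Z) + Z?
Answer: -1/14 ≈ -0.071429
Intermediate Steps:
Q(s) = s/4
t(Z) = Z + Z*(-2 - Z)/4 (t(Z) = (-2 - Z)*(Z/4) + Z = Z*(-2 - Z)/4 + Z = Z + Z*(-2 - Z)/4)
k(X) = 1
1/(k(t(-1)) + P(23, 15)) = 1/(1 - 15) = 1/(-14) = -1/14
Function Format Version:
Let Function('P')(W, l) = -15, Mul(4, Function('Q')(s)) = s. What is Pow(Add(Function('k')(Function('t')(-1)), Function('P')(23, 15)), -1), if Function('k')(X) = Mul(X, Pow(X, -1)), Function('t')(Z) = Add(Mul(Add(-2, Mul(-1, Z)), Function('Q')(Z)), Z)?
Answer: Rational(-1, 14) ≈ -0.071429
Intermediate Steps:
Function('Q')(s) = Mul(Rational(1, 4), s)
Function('t')(Z) = Add(Z, Mul(Rational(1, 4), Z, Add(-2, Mul(-1, Z)))) (Function('t')(Z) = Add(Mul(Add(-2, Mul(-1, Z)), Mul(Rational(1, 4), Z)), Z) = Add(Mul(Rational(1, 4), Z, Add(-2, Mul(-1, Z))), Z) = Add(Z, Mul(Rational(1, 4), Z, Add(-2, Mul(-1, Z)))))
Function('k')(X) = 1
Pow(Add(Function('k')(Function('t')(-1)), Function('P')(23, 15)), -1) = Pow(Add(1, -15), -1) = Pow(-14, -1) = Rational(-1, 14)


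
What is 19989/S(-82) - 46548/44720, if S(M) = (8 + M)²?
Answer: 19969101/7652710 ≈ 2.6094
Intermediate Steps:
19989/S(-82) - 46548/44720 = 19989/((8 - 82)²) - 46548/44720 = 19989/((-74)²) - 46548*1/44720 = 19989/5476 - 11637/11180 = 19969101/7652710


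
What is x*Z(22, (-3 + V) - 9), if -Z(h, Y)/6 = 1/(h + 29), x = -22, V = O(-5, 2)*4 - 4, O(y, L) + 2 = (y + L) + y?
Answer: 44/17 ≈ 2.5882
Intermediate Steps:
O(y, L) = -2 + L + 2*y (O(y, L) = -2 + ((y + L) + y) = -2 + ((L + y) + y) = -2 + (L + 2*y) = -2 + L + 2*y)
V = -44 (V = (-2 + 2 + 2*(-5))*4 - 4 = (-2 + 2 - 10)*4 - 4 = -10*4 - 4 = -40 - 4 = -44)
Z(h, Y) = -6/(29 + h) (Z(h, Y) = -6/(h + 29) = -6/(29 + h))
x*Z(22, (-3 + V) - 9) = -(-132)/(29 + 22) = -(-132)/51 = -22*(-2/17) = 44/17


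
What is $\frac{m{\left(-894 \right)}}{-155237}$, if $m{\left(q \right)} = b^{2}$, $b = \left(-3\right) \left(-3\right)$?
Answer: $- \frac{81}{155237} \approx -0.00052178$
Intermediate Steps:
$b = 9$
$m{\left(q \right)} = 81$ ($m{\left(q \right)} = 9^{2} = 81$)
$\frac{m{\left(-894 \right)}}{-155237} = \frac{81}{-155237} = 81 \left(- \frac{1}{155237}\right) = - \frac{81}{155237}$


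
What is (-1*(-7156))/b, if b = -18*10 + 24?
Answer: -1789/39 ≈ -45.872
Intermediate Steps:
b = -156 (b = -180 + 24 = -156)
(-1*(-7156))/b = -1*(-7156)/(-156) = 7156*(-1/156) = -1789/39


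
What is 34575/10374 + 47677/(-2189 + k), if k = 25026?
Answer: 428063491/78970346 ≈ 5.4206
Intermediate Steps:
34575/10374 + 47677/(-2189 + k) = 34575/10374 + 47677/(-2189 + 25026) = 34575*(1/10374) + 47677/22837 = 11525/3458 + 47677*(1/22837) = 11525/3458 + 47677/22837 = 428063491/78970346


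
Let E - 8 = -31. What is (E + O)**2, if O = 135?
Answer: 12544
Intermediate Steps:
E = -23 (E = 8 - 31 = -23)
(E + O)**2 = (-23 + 135)**2 = 112**2 = 12544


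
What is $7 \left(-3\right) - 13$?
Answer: $-34$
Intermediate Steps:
$7 \left(-3\right) - 13 = -21 - 13 = -34$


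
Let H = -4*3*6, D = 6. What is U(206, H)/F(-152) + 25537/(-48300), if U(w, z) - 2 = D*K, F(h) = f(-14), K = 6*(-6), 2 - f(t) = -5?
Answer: -214591/6900 ≈ -31.100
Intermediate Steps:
f(t) = 7 (f(t) = 2 - 1*(-5) = 2 + 5 = 7)
K = -36
H = -72 (H = -12*6 = -72)
F(h) = 7
U(w, z) = -214 (U(w, z) = 2 + 6*(-36) = 2 - 216 = -214)
U(206, H)/F(-152) + 25537/(-48300) = -214/7 + 25537/(-48300) = -214*1/7 + 25537*(-1/48300) = -214/7 - 25537/48300 = -214591/6900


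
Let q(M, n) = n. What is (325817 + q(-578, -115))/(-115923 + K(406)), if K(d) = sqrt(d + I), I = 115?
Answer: -18878176473/6719070704 - 162851*sqrt(521)/6719070704 ≈ -2.8102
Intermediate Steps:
K(d) = sqrt(115 + d) (K(d) = sqrt(d + 115) = sqrt(115 + d))
(325817 + q(-578, -115))/(-115923 + K(406)) = (325817 - 115)/(-115923 + sqrt(115 + 406)) = 325702/(-115923 + sqrt(521))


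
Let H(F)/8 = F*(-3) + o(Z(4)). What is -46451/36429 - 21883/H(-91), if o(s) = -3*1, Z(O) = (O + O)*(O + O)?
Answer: -299169989/26228880 ≈ -11.406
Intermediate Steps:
Z(O) = 4*O**2 (Z(O) = (2*O)*(2*O) = 4*O**2)
o(s) = -3
H(F) = -24 - 24*F (H(F) = 8*(F*(-3) - 3) = 8*(-3*F - 3) = 8*(-3 - 3*F) = -24 - 24*F)
-46451/36429 - 21883/H(-91) = -46451/36429 - 21883/(-24 - 24*(-91)) = -46451*1/36429 - 21883/(-24 + 2184) = -46451/36429 - 21883/2160 = -299169989/26228880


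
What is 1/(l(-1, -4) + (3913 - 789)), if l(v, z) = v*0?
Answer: 1/3124 ≈ 0.00032010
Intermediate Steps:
l(v, z) = 0
1/(l(-1, -4) + (3913 - 789)) = 1/(0 + (3913 - 789)) = 1/(0 + 3124) = 1/3124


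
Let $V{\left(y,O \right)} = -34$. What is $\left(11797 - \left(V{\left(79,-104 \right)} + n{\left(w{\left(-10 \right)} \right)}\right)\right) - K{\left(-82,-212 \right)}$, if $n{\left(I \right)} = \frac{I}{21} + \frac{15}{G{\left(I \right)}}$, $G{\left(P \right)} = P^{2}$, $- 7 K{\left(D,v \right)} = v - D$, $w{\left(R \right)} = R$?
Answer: $\frac{4961357}{420} \approx 11813.0$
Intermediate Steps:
$K{\left(D,v \right)} = - \frac{v}{7} + \frac{D}{7}$ ($K{\left(D,v \right)} = - \frac{v - D}{7} = - \frac{v}{7} + \frac{D}{7}$)
$n{\left(I \right)} = \frac{15}{I^{2}} + \frac{I}{21}$ ($n{\left(I \right)} = \frac{I}{21} + \frac{15}{I^{2}} = \frac{15}{I^{2}} + \frac{I}{21}$)
$\left(11797 - \left(V{\left(79,-104 \right)} + n{\left(w{\left(-10 \right)} \right)}\right)\right) - K{\left(-82,-212 \right)} = \left(11797 - \left(-34 + \left(\frac{15}{100} + \frac{1}{21} \left(-10\right)\right)\right)\right) - \left(\left(- \frac{1}{7}\right) \left(-212\right) + \frac{1}{7} \left(-82\right)\right) = \left(11797 - \left(-34 + \left(15 \cdot \frac{1}{100} - \frac{10}{21}\right)\right)\right) - \left(\frac{212}{7} - \frac{82}{7}\right) = \left(11797 - \left(-34 + \left(\frac{3}{20} - \frac{10}{21}\right)\right)\right) - \frac{130}{7} = \left(11797 - \left(-34 - \frac{137}{420}\right)\right) - \frac{130}{7} = \left(11797 - - \frac{14417}{420}\right) - \frac{130}{7} = \left(11797 + \frac{14417}{420}\right) - \frac{130}{7} = \frac{4969157}{420} - \frac{130}{7} = \frac{4961357}{420}$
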